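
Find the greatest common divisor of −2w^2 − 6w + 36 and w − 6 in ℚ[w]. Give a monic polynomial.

1

Euclidean algorithm in ℚ[w]:
  −2w^2 − 6w + 36 = (−2w − 18)(w − 6) + (−72)
  w − 6 = (−(1/72)w + 1/12)(−72) + (0)
The last nonzero remainder is the constant −72, so the polynomials are coprime and gcd = 1.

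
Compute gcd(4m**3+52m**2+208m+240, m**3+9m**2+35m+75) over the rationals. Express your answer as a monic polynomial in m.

m+5

By polynomial division,
  4m**3+52m**2+208m+240 = (4)(m**3+9m**2+35m+75) + (16m**2+68m−60)
  m**3+9m**2+35m+75 = ((1/16)m+19/64)(16m**2+68m−60) + ((297/16)m+1485/16)
  16m**2+68m−60 = ((256/297)m−64/99)((297/16)m+1485/16) + (0)
Last nonzero remainder: (297/16)m+1485/16. Dividing through by 297/16 gives the monic gcd m+5.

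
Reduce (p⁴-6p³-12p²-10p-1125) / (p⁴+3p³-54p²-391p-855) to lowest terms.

Euclidean algorithm in ℚ[p]:
  p⁴-6p³-12p²-10p-1125 = (p⁴+3p³-54p²-391p-855) + (-9p³+42p²+381p-270)
  p⁴+3p³-54p²-391p-855 = (-(1/9)p-23/27)(-9p³+42p²+381p-270) + ((217/9)p²-(868/9)p-1085)
  -9p³+42p²+381p-270 = (-(81/217)p+54/217)((217/9)p²-(868/9)p-1085) + (0)
Last nonzero remainder: (217/9)p²-(868/9)p-1085. Dividing through by 217/9 gives the monic gcd p²-4p-45.
Cancel p²-4p-45 from numerator and denominator to get the reduced form.

(p²-2p+25)/(p²+7p+19)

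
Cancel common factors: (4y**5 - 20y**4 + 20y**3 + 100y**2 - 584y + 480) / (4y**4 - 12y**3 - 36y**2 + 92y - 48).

Repeated division with remainder:
  4y**5 - 20y**4 + 20y**3 + 100y**2 - 584y + 480 = (y - 2)(4y**4 - 12y**3 - 36y**2 + 92y - 48) + (32y**3 - 64y**2 - 352y + 384)
  4y**4 - 12y**3 - 36y**2 + 92y - 48 = ((1/8)y - 1/8)(32y**3 - 64y**2 - 352y + 384) + (0)
Last nonzero remainder: 32y**3 - 64y**2 - 352y + 384. Dividing through by 32 gives the monic gcd y**3 - 2y**2 - 11y + 12.
Cancel y**3 - 2y**2 - 11y + 12 from numerator and denominator to get the reduced form.

(y**2 - 3y + 10)/(y - 1)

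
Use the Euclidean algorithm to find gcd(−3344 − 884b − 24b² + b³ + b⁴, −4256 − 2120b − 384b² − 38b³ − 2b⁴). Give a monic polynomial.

304 + 108b + 12b² + b³

By polynomial division,
  b⁴ + b³ − 24b² − 884b − 3344 = (−1/2)(−2b⁴ − 38b³ − 384b² − 2120b − 4256) + (−18b³ − 216b² − 1944b − 5472)
  −2b⁴ − 38b³ − 384b² − 2120b − 4256 = ((1/9)b + 7/9)(−18b³ − 216b² − 1944b − 5472) + (0)
Last nonzero remainder: −18b³ − 216b² − 1944b − 5472. Dividing through by −18 gives the monic gcd b³ + 12b² + 108b + 304.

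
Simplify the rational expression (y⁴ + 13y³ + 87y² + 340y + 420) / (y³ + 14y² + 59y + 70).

By polynomial division,
  y⁴ + 13y³ + 87y² + 340y + 420 = (y - 1)(y³ + 14y² + 59y + 70) + (42y² + 329y + 490)
  y³ + 14y² + 59y + 70 = ((1/42)y + 37/252)(42y² + 329y + 490) + (-(35/36)y - 35/18)
  42y² + 329y + 490 = (-(216/5)y - 252)(-(35/36)y - 35/18) + (0)
Last nonzero remainder: -(35/36)y - 35/18. Dividing through by -35/36 gives the monic gcd y + 2.
Cancel y + 2 from numerator and denominator to get the reduced form.

(y³ + 11y² + 65y + 210)/(y² + 12y + 35)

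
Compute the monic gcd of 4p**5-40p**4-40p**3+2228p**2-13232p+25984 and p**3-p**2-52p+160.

p**2+4p-32

Apply the Euclidean algorithm:
  4p**5-40p**4-40p**3+2228p**2-13232p+25984 = (4p**2-36p+132)(p**3-p**2-52p+160) + (-152p**2-608p+4864)
  p**3-p**2-52p+160 = (-(1/152)p+5/152)(-152p**2-608p+4864) + (0)
Last nonzero remainder: -152p**2-608p+4864. Dividing through by -152 gives the monic gcd p**2+4p-32.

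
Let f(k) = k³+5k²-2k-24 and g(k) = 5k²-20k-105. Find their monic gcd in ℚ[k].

k+3

Repeated division with remainder:
  k³+5k²-2k-24 = ((1/5)k+9/5)(5k²-20k-105) + (55k+165)
  5k²-20k-105 = ((1/11)k-7/11)(55k+165) + (0)
Last nonzero remainder: 55k+165. Dividing through by 55 gives the monic gcd k+3.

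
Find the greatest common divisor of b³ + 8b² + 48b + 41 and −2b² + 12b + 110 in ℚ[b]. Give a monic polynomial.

1

Repeated division with remainder:
  b³ + 8b² + 48b + 41 = (−(1/2)b − 7)(−2b² + 12b + 110) + (187b + 811)
  −2b² + 12b + 110 = (−(2/187)b + 3866/34969)(187b + 811) + (711264/34969)
  187b + 811 = ((6539203/711264)b + 28359859/711264)(711264/34969) + (0)
The last nonzero remainder is the constant 711264/34969, so the polynomials are coprime and gcd = 1.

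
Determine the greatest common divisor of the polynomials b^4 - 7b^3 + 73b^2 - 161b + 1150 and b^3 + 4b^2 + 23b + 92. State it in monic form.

b^2 + 23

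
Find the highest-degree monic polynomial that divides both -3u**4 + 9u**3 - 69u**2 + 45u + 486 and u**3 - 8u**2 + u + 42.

u**2 - u - 6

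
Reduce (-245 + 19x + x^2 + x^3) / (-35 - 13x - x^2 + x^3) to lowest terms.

Repeated division with remainder:
  x^3 + x^2 + 19x - 245 = (x^3 - x^2 - 13x - 35) + (2x^2 + 32x - 210)
  x^3 - x^2 - 13x - 35 = ((1/2)x - 17/2)(2x^2 + 32x - 210) + (364x - 1820)
  2x^2 + 32x - 210 = ((1/182)x + 3/26)(364x - 1820) + (0)
Last nonzero remainder: 364x - 1820. Dividing through by 364 gives the monic gcd x - 5.
Cancel x - 5 from numerator and denominator to get the reduced form.

(49 + 6x + x^2)/(7 + 4x + x^2)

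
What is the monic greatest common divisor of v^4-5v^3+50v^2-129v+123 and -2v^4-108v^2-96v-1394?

Repeated division with remainder:
  v^4-5v^3+50v^2-129v+123 = (-1/2)(-2v^4-108v^2-96v-1394) + (-5v^3-4v^2-177v-574)
  -2v^4-108v^2-96v-1394 = ((2/5)v-8/25)(-5v^3-4v^2-177v-574) + (-(962/25)v^2+(1924/25)v-39442/25)
  -5v^3-4v^2-177v-574 = ((125/962)v+175/481)(-(962/25)v^2+(1924/25)v-39442/25) + (0)
Last nonzero remainder: -(962/25)v^2+(1924/25)v-39442/25. Dividing through by -962/25 gives the monic gcd v^2-2v+41.

v^2-2v+41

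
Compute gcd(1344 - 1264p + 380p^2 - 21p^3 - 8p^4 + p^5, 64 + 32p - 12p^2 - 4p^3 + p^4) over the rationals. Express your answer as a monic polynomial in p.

16 - 8p + p^2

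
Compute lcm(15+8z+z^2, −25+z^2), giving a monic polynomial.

−75−25z+3z^2+z^3

Apply the Euclidean algorithm:
  z^2+8z+15 = (z^2−25) + (8z+40)
  z^2−25 = ((1/8)z−5/8)(8z+40) + (0)
Last nonzero remainder: 8z+40. Dividing through by 8 gives the monic gcd z+5.
Then lcm(f, g) = f·g / gcd(f, g); expanding and making the result monic gives the answer.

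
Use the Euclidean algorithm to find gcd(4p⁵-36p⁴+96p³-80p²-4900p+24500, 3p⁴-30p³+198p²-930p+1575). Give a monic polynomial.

Euclidean algorithm in ℚ[p]:
  4p⁵-36p⁴+96p³-80p²-4900p+24500 = ((4/3)p+4/3)(3p⁴-30p³+198p²-930p+1575) + (-128p³+896p²-5760p+22400)
  3p⁴-30p³+198p²-930p+1575 = (-(3/128)p+9/128)(-128p³+896p²-5760p+22400) + (0)
Last nonzero remainder: -128p³+896p²-5760p+22400. Dividing through by -128 gives the monic gcd p³-7p²+45p-175.

p³-7p²+45p-175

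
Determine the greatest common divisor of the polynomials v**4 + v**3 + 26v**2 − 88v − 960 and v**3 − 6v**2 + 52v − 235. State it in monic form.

v − 5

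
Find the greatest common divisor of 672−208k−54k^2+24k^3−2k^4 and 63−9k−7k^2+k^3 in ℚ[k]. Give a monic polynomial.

Apply the Euclidean algorithm:
  −2k^4+24k^3−54k^2−208k+672 = (−2k+10)(k^3−7k^2−9k+63) + (−2k^2+8k+42)
  k^3−7k^2−9k+63 = (−(1/2)k+3/2)(−2k^2+8k+42) + (0)
Last nonzero remainder: −2k^2+8k+42. Dividing through by −2 gives the monic gcd k^2−4k−21.

−21−4k+k^2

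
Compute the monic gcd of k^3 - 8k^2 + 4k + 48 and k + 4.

1

Repeated division with remainder:
  k^3 - 8k^2 + 4k + 48 = (k^2 - 12k + 52)(k + 4) + (-160)
  k + 4 = (-(1/160)k - 1/40)(-160) + (0)
The last nonzero remainder is the constant -160, so the polynomials are coprime and gcd = 1.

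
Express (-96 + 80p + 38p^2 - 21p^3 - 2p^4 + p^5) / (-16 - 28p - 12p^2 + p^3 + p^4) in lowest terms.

Apply the Euclidean algorithm:
  p^5 - 2p^4 - 21p^3 + 38p^2 + 80p - 96 = (p - 3)(p^4 + p^3 - 12p^2 - 28p - 16) + (-6p^3 + 30p^2 + 12p - 144)
  p^4 + p^3 - 12p^2 - 28p - 16 = (-(1/6)p - 1)(-6p^3 + 30p^2 + 12p - 144) + (20p^2 - 40p - 160)
  -6p^3 + 30p^2 + 12p - 144 = (-(3/10)p + 9/10)(20p^2 - 40p - 160) + (0)
Last nonzero remainder: 20p^2 - 40p - 160. Dividing through by 20 gives the monic gcd p^2 - 2p - 8.
Cancel p^2 - 2p - 8 from numerator and denominator to get the reduced form.

(12 - 13p + p^3)/(2 + 3p + p^2)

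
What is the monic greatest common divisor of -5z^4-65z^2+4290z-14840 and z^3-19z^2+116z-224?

z^2-11z+28

Apply the Euclidean algorithm:
  -5z^4-65z^2+4290z-14840 = (-5z-95)(z^3-19z^2+116z-224) + (-1290z^2+14190z-36120)
  z^3-19z^2+116z-224 = (-(1/1290)z+4/645)(-1290z^2+14190z-36120) + (0)
Last nonzero remainder: -1290z^2+14190z-36120. Dividing through by -1290 gives the monic gcd z^2-11z+28.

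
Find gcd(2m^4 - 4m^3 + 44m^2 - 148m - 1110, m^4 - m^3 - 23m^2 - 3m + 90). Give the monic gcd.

m^2 - 2m - 15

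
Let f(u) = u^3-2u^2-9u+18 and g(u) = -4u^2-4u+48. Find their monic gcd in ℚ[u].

u-3

By polynomial division,
  u^3-2u^2-9u+18 = (-(1/4)u+3/4)(-4u^2-4u+48) + (6u-18)
  -4u^2-4u+48 = (-(2/3)u-8/3)(6u-18) + (0)
Last nonzero remainder: 6u-18. Dividing through by 6 gives the monic gcd u-3.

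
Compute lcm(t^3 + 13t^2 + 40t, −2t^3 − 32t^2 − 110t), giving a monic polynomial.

t^4 + 24t^3 + 183t^2 + 440t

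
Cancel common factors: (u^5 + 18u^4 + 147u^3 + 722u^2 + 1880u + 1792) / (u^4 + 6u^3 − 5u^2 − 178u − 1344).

(u^2 + 6u + 8)/(u − 6)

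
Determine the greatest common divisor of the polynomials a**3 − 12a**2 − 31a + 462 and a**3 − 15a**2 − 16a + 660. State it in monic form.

Repeated division with remainder:
  a**3 − 12a**2 − 31a + 462 = (a**3 − 15a**2 − 16a + 660) + (3a**2 − 15a − 198)
  a**3 − 15a**2 − 16a + 660 = ((1/3)a − 10/3)(3a**2 − 15a − 198) + (0)
Last nonzero remainder: 3a**2 − 15a − 198. Dividing through by 3 gives the monic gcd a**2 − 5a − 66.

a**2 − 5a − 66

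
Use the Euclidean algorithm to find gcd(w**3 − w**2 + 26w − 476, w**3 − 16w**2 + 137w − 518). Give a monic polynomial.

w − 7

Apply the Euclidean algorithm:
  w**3 − w**2 + 26w − 476 = (w**3 − 16w**2 + 137w − 518) + (15w**2 − 111w + 42)
  w**3 − 16w**2 + 137w − 518 = ((1/15)w − 43/75)(15w**2 − 111w + 42) + ((1764/25)w − 12348/25)
  15w**2 − 111w + 42 = ((125/588)w − 25/294)((1764/25)w − 12348/25) + (0)
Last nonzero remainder: (1764/25)w − 12348/25. Dividing through by 1764/25 gives the monic gcd w − 7.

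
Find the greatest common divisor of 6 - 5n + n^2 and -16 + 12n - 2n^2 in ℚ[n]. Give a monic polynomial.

-2 + n

Euclidean algorithm in ℚ[n]:
  n^2 - 5n + 6 = (-1/2)(-2n^2 + 12n - 16) + (n - 2)
  -2n^2 + 12n - 16 = (-2n + 8)(n - 2) + (0)
The last nonzero remainder n - 2 is already monic.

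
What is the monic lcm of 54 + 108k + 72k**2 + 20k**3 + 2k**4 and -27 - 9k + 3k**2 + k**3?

By polynomial division,
  2k**4 + 20k**3 + 72k**2 + 108k + 54 = (2k + 14)(k**3 + 3k**2 - 9k - 27) + (48k**2 + 288k + 432)
  k**3 + 3k**2 - 9k - 27 = ((1/48)k - 1/16)(48k**2 + 288k + 432) + (0)
Last nonzero remainder: 48k**2 + 288k + 432. Dividing through by 48 gives the monic gcd k**2 + 6k + 9.
Then lcm(f, g) = f·g / gcd(f, g); expanding and making the result monic gives the answer.

-81 - 135k - 54k**2 + 6k**3 + 7k**4 + k**5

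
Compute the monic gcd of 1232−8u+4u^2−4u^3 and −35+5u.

Euclidean algorithm in ℚ[u]:
  −4u^3+4u^2−8u+1232 = (−(4/5)u^2−(24/5)u−176/5)(5u−35) + (0)
Last nonzero remainder: 5u−35. Dividing through by 5 gives the monic gcd u−7.

−7+u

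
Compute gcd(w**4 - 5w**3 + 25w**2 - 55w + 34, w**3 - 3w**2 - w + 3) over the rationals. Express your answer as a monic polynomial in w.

w - 1

Apply the Euclidean algorithm:
  w**4 - 5w**3 + 25w**2 - 55w + 34 = (w - 2)(w**3 - 3w**2 - w + 3) + (20w**2 - 60w + 40)
  w**3 - 3w**2 - w + 3 = ((1/20)w)(20w**2 - 60w + 40) + (-3w + 3)
  20w**2 - 60w + 40 = (-(20/3)w + 40/3)(-3w + 3) + (0)
Last nonzero remainder: -3w + 3. Dividing through by -3 gives the monic gcd w - 1.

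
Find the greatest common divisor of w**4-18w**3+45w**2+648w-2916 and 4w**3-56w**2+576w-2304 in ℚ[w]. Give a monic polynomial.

w-6

Repeated division with remainder:
  w**4-18w**3+45w**2+648w-2916 = ((1/4)w-1)(4w**3-56w**2+576w-2304) + (-155w**2+1800w-5220)
  4w**3-56w**2+576w-2304 = (-(4/155)w+296/4805)(-155w**2+1800w-5220) + ((317520/961)w-1905120/961)
  -155w**2+1800w-5220 = (-(29791/63504)w+27869/10584)((317520/961)w-1905120/961) + (0)
Last nonzero remainder: (317520/961)w-1905120/961. Dividing through by 317520/961 gives the monic gcd w-6.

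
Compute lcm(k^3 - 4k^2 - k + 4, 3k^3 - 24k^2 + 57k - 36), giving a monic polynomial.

k^4 - 7k^3 + 11k^2 + 7k - 12

Apply the Euclidean algorithm:
  k^3 - 4k^2 - k + 4 = (1/3)(3k^3 - 24k^2 + 57k - 36) + (4k^2 - 20k + 16)
  3k^3 - 24k^2 + 57k - 36 = ((3/4)k - 9/4)(4k^2 - 20k + 16) + (0)
Last nonzero remainder: 4k^2 - 20k + 16. Dividing through by 4 gives the monic gcd k^2 - 5k + 4.
Then lcm(f, g) = f·g / gcd(f, g); expanding and making the result monic gives the answer.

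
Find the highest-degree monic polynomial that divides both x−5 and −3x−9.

Euclidean algorithm in ℚ[x]:
  x−5 = (−1/3)(−3x−9) + (−8)
  −3x−9 = ((3/8)x+9/8)(−8) + (0)
The last nonzero remainder is the constant −8, so the polynomials are coprime and gcd = 1.

1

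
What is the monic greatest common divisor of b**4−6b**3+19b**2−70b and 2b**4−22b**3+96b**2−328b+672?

By polynomial division,
  b**4−6b**3+19b**2−70b = (1/2)(2b**4−22b**3+96b**2−328b+672) + (5b**3−29b**2+94b−336)
  2b**4−22b**3+96b**2−328b+672 = ((2/5)b−52/25)(5b**3−29b**2+94b−336) + (−(48/25)b**2+(48/25)b−672/25)
  5b**3−29b**2+94b−336 = (−(125/48)b+25/2)(−(48/25)b**2+(48/25)b−672/25) + (0)
Last nonzero remainder: −(48/25)b**2+(48/25)b−672/25. Dividing through by −48/25 gives the monic gcd b**2−b+14.

b**2−b+14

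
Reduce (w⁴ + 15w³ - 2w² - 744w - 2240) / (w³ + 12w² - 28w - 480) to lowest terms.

Repeated division with remainder:
  w⁴ + 15w³ - 2w² - 744w - 2240 = (w + 3)(w³ + 12w² - 28w - 480) + (-10w² - 180w - 800)
  w³ + 12w² - 28w - 480 = (-(1/10)w + 3/5)(-10w² - 180w - 800) + (0)
Last nonzero remainder: -10w² - 180w - 800. Dividing through by -10 gives the monic gcd w² + 18w + 80.
Cancel w² + 18w + 80 from numerator and denominator to get the reduced form.

(w² - 3w - 28)/(w - 6)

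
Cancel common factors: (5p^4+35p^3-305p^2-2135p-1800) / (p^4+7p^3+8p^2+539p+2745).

Apply the Euclidean algorithm:
  5p^4+35p^3-305p^2-2135p-1800 = (5)(p^4+7p^3+8p^2+539p+2745) + (-345p^2-4830p-15525)
  p^4+7p^3+8p^2+539p+2745 = (-(1/345)p^2+(7/345)p-61/345)(-345p^2-4830p-15525) + (0)
Last nonzero remainder: -345p^2-4830p-15525. Dividing through by -345 gives the monic gcd p^2+14p+45.
Cancel p^2+14p+45 from numerator and denominator to get the reduced form.

(5p^2-35p-40)/(p^2-7p+61)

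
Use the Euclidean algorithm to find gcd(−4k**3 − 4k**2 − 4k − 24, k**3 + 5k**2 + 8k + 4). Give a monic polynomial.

Euclidean algorithm in ℚ[k]:
  −4k**3 − 4k**2 − 4k − 24 = (−4)(k**3 + 5k**2 + 8k + 4) + (16k**2 + 28k − 8)
  k**3 + 5k**2 + 8k + 4 = ((1/16)k + 13/64)(16k**2 + 28k − 8) + ((45/16)k + 45/8)
  16k**2 + 28k − 8 = ((256/45)k − 64/45)((45/16)k + 45/8) + (0)
Last nonzero remainder: (45/16)k + 45/8. Dividing through by 45/16 gives the monic gcd k + 2.

k + 2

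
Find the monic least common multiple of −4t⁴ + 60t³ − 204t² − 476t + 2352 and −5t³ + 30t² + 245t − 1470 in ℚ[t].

t⁶ − 14t⁵ − 6t⁴ + 800t³ − 2611t² − 5586t + 24696

Euclidean algorithm in ℚ[t]:
  −4t⁴ + 60t³ − 204t² − 476t + 2352 = ((4/5)t − 36/5)(−5t³ + 30t² + 245t − 1470) + (−184t² + 2464t − 8232)
  −5t³ + 30t² + 245t − 1470 = ((5/184)t + 425/2116)(−184t² + 2464t − 8232) + (−(13860/529)t + 97020/529)
  −184t² + 2464t − 8232 = ((24334/3465)t − 7406/165)(−(13860/529)t + 97020/529) + (0)
Last nonzero remainder: −(13860/529)t + 97020/529. Dividing through by −13860/529 gives the monic gcd t − 7.
Then lcm(f, g) = f·g / gcd(f, g); expanding and making the result monic gives the answer.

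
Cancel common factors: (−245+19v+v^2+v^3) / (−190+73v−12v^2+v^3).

By polynomial division,
  v^3+v^2+19v−245 = (v^3−12v^2+73v−190) + (13v^2−54v−55)
  v^3−12v^2+73v−190 = ((1/13)v−102/169)(13v^2−54v−55) + ((7544/169)v−37720/169)
  13v^2−54v−55 = ((2197/7544)v+1859/7544)((7544/169)v−37720/169) + (0)
Last nonzero remainder: (7544/169)v−37720/169. Dividing through by 7544/169 gives the monic gcd v−5.
Cancel v−5 from numerator and denominator to get the reduced form.

(49+6v+v^2)/(38−7v+v^2)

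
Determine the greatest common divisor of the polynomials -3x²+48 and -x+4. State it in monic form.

x-4

Euclidean algorithm in ℚ[x]:
  -3x²+48 = (3x+12)(-x+4) + (0)
Last nonzero remainder: -x+4. Dividing through by -1 gives the monic gcd x-4.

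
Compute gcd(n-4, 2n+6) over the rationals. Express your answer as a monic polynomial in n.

Euclidean algorithm in ℚ[n]:
  n-4 = (1/2)(2n+6) + (-7)
  2n+6 = (-(2/7)n-6/7)(-7) + (0)
The last nonzero remainder is the constant -7, so the polynomials are coprime and gcd = 1.

1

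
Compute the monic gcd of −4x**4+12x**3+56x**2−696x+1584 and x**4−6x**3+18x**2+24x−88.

Repeated division with remainder:
  −4x**4+12x**3+56x**2−696x+1584 = (−4)(x**4−6x**3+18x**2+24x−88) + (−12x**3+128x**2−600x+1232)
  x**4−6x**3+18x**2+24x−88 = (−(1/12)x−7/18)(−12x**3+128x**2−600x+1232) + ((160/9)x**2−(320/3)x+3520/9)
  −12x**3+128x**2−600x+1232 = (−(27/40)x+63/20)((160/9)x**2−(320/3)x+3520/9) + (0)
Last nonzero remainder: (160/9)x**2−(320/3)x+3520/9. Dividing through by 160/9 gives the monic gcd x**2−6x+22.

x**2−6x+22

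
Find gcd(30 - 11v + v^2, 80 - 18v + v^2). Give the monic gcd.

Euclidean algorithm in ℚ[v]:
  v^2 - 11v + 30 = (v^2 - 18v + 80) + (7v - 50)
  v^2 - 18v + 80 = ((1/7)v - 76/49)(7v - 50) + (120/49)
  7v - 50 = ((343/120)v - 245/12)(120/49) + (0)
The last nonzero remainder is the constant 120/49, so the polynomials are coprime and gcd = 1.

1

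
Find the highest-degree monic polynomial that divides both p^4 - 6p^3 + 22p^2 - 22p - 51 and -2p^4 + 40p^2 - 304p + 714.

p^3 - 7p^2 + 29p - 51

Euclidean algorithm in ℚ[p]:
  p^4 - 6p^3 + 22p^2 - 22p - 51 = (-1/2)(-2p^4 + 40p^2 - 304p + 714) + (-6p^3 + 42p^2 - 174p + 306)
  -2p^4 + 40p^2 - 304p + 714 = ((1/3)p + 7/3)(-6p^3 + 42p^2 - 174p + 306) + (0)
Last nonzero remainder: -6p^3 + 42p^2 - 174p + 306. Dividing through by -6 gives the monic gcd p^3 - 7p^2 + 29p - 51.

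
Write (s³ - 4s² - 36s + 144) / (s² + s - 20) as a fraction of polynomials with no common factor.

(s² - 36)/(s + 5)

Apply the Euclidean algorithm:
  s³ - 4s² - 36s + 144 = (s - 5)(s² + s - 20) + (-11s + 44)
  s² + s - 20 = (-(1/11)s - 5/11)(-11s + 44) + (0)
Last nonzero remainder: -11s + 44. Dividing through by -11 gives the monic gcd s - 4.
Cancel s - 4 from numerator and denominator to get the reduced form.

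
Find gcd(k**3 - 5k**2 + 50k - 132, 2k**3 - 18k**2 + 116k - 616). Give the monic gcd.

k**2 - 2k + 44

Euclidean algorithm in ℚ[k]:
  k**3 - 5k**2 + 50k - 132 = (1/2)(2k**3 - 18k**2 + 116k - 616) + (4k**2 - 8k + 176)
  2k**3 - 18k**2 + 116k - 616 = ((1/2)k - 7/2)(4k**2 - 8k + 176) + (0)
Last nonzero remainder: 4k**2 - 8k + 176. Dividing through by 4 gives the monic gcd k**2 - 2k + 44.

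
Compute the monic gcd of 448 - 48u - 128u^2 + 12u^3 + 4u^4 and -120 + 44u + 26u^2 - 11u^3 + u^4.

-4 + u^2

By polynomial division,
  4u^4 + 12u^3 - 128u^2 - 48u + 448 = (4)(u^4 - 11u^3 + 26u^2 + 44u - 120) + (56u^3 - 232u^2 - 224u + 928)
  u^4 - 11u^3 + 26u^2 + 44u - 120 = ((1/56)u - 6/49)(56u^3 - 232u^2 - 224u + 928) + ((78/49)u^2 - 312/49)
  56u^3 - 232u^2 - 224u + 928 = ((1372/39)u - 5684/39)((78/49)u^2 - 312/49) + (0)
Last nonzero remainder: (78/49)u^2 - 312/49. Dividing through by 78/49 gives the monic gcd u^2 - 4.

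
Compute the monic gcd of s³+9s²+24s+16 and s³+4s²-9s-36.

s+4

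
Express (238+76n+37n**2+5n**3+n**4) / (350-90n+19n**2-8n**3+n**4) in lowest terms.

Euclidean algorithm in ℚ[n]:
  n**4+5n**3+37n**2+76n+238 = (n**4-8n**3+19n**2-90n+350) + (13n**3+18n**2+166n-112)
  n**4-8n**3+19n**2-90n+350 = ((1/13)n-122/169)(13n**3+18n**2+166n-112) + ((3249/169)n**2+(6498/169)n+45486/169)
  13n**3+18n**2+166n-112 = ((2197/3249)n-1352/3249)((3249/169)n**2+(6498/169)n+45486/169) + (0)
Last nonzero remainder: (3249/169)n**2+(6498/169)n+45486/169. Dividing through by 3249/169 gives the monic gcd n**2+2n+14.
Cancel n**2+2n+14 from numerator and denominator to get the reduced form.

(17+3n+n**2)/(25-10n+n**2)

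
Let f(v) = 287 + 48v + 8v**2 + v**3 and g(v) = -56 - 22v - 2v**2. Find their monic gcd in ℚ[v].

Repeated division with remainder:
  v**3 + 8v**2 + 48v + 287 = (-(1/2)v + 3/2)(-2v**2 - 22v - 56) + (53v + 371)
  -2v**2 - 22v - 56 = (-(2/53)v - 8/53)(53v + 371) + (0)
Last nonzero remainder: 53v + 371. Dividing through by 53 gives the monic gcd v + 7.

7 + v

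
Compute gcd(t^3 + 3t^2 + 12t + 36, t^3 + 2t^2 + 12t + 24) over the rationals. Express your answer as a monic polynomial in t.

t^2 + 12

Euclidean algorithm in ℚ[t]:
  t^3 + 3t^2 + 12t + 36 = (t^3 + 2t^2 + 12t + 24) + (t^2 + 12)
  t^3 + 2t^2 + 12t + 24 = (t + 2)(t^2 + 12) + (0)
The last nonzero remainder t^2 + 12 is already monic.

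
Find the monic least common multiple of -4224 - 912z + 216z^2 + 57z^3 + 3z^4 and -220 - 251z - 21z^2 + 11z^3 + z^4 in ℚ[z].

7040 + 7152z - 552z^2 - 687z^3 - 9z^4 + 15z^5 + z^6

Apply the Euclidean algorithm:
  3z^4 + 57z^3 + 216z^2 - 912z - 4224 = (3)(z^4 + 11z^3 - 21z^2 - 251z - 220) + (24z^3 + 279z^2 - 159z - 3564)
  z^4 + 11z^3 - 21z^2 - 251z - 220 = ((1/24)z - 5/192)(24z^3 + 279z^2 - 159z - 3564) + (-(455/64)z^2 - (6825/64)z - 5005/16)
  24z^3 + 279z^2 - 159z - 3564 = (-(1536/455)z + 5184/455)(-(455/64)z^2 - (6825/64)z - 5005/16) + (0)
Last nonzero remainder: -(455/64)z^2 - (6825/64)z - 5005/16. Dividing through by -455/64 gives the monic gcd z^2 + 15z + 44.
Then lcm(f, g) = f·g / gcd(f, g); expanding and making the result monic gives the answer.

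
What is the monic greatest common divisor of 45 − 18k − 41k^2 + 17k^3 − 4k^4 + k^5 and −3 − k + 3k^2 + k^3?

Euclidean algorithm in ℚ[k]:
  k^5 − 4k^4 + 17k^3 − 41k^2 − 18k + 45 = (k^2 − 7k + 39)(k^3 + 3k^2 − k − 3) + (−162k^2 + 162)
  k^3 + 3k^2 − k − 3 = (−(1/162)k − 1/54)(−162k^2 + 162) + (0)
Last nonzero remainder: −162k^2 + 162. Dividing through by −162 gives the monic gcd k^2 − 1.

−1 + k^2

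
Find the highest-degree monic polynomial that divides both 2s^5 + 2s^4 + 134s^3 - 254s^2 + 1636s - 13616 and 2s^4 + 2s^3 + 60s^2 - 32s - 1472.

s^3 - 3s^2 + 42s - 184

Apply the Euclidean algorithm:
  2s^5 + 2s^4 + 134s^3 - 254s^2 + 1636s - 13616 = (s)(2s^4 + 2s^3 + 60s^2 - 32s - 1472) + (74s^3 - 222s^2 + 3108s - 13616)
  2s^4 + 2s^3 + 60s^2 - 32s - 1472 = ((1/37)s + 4/37)(74s^3 - 222s^2 + 3108s - 13616) + (0)
Last nonzero remainder: 74s^3 - 222s^2 + 3108s - 13616. Dividing through by 74 gives the monic gcd s^3 - 3s^2 + 42s - 184.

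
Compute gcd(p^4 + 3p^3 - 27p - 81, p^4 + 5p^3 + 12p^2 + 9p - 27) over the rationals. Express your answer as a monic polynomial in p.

p^3 + 6p^2 + 18p + 27

Euclidean algorithm in ℚ[p]:
  p^4 + 3p^3 - 27p - 81 = (p^4 + 5p^3 + 12p^2 + 9p - 27) + (-2p^3 - 12p^2 - 36p - 54)
  p^4 + 5p^3 + 12p^2 + 9p - 27 = (-(1/2)p + 1/2)(-2p^3 - 12p^2 - 36p - 54) + (0)
Last nonzero remainder: -2p^3 - 12p^2 - 36p - 54. Dividing through by -2 gives the monic gcd p^3 + 6p^2 + 18p + 27.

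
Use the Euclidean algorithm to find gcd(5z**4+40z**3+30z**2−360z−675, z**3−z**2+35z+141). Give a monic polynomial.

z+3

By polynomial division,
  5z**4+40z**3+30z**2−360z−675 = (5z+45)(z**3−z**2+35z+141) + (−100z**2−2640z−7020)
  z**3−z**2+35z+141 = (−(1/100)z+137/500)(−100z**2−2640z−7020) + ((17204/25)z+51612/25)
  −100z**2−2640z−7020 = (−(625/4301)z−14625/4301)((17204/25)z+51612/25) + (0)
Last nonzero remainder: (17204/25)z+51612/25. Dividing through by 17204/25 gives the monic gcd z+3.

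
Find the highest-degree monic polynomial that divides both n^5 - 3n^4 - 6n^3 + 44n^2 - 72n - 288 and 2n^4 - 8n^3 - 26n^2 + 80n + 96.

n^2 - n - 12

By polynomial division,
  n^5 - 3n^4 - 6n^3 + 44n^2 - 72n - 288 = ((1/2)n + 1/2)(2n^4 - 8n^3 - 26n^2 + 80n + 96) + (11n^3 + 17n^2 - 160n - 336)
  2n^4 - 8n^3 - 26n^2 + 80n + 96 = ((2/11)n - 122/121)(11n^3 + 17n^2 - 160n - 336) + ((2448/121)n^2 - (2448/121)n - 29376/121)
  11n^3 + 17n^2 - 160n - 336 = ((1331/2448)n + 847/612)((2448/121)n^2 - (2448/121)n - 29376/121) + (0)
Last nonzero remainder: (2448/121)n^2 - (2448/121)n - 29376/121. Dividing through by 2448/121 gives the monic gcd n^2 - n - 12.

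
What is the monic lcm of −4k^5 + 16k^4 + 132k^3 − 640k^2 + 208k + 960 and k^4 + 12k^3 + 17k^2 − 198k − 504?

By polynomial division,
  −4k^5 + 16k^4 + 132k^3 − 640k^2 + 208k + 960 = (−4k + 64)(k^4 + 12k^3 + 17k^2 − 198k − 504) + (−568k^3 − 2520k^2 + 10864k + 33216)
  k^4 + 12k^3 + 17k^2 − 198k − 504 = (−(1/568)k − 537/40328)(−568k^3 − 2520k^2 + 10864k + 33216) + ((12960/5041)k^2 + (25920/5041)k − 311040/5041)
  −568k^3 − 2520k^2 + 10864k + 33216 = (−(357911/1620)k − 872093/1620)((12960/5041)k^2 + (25920/5041)k − 311040/5041) + (0)
Last nonzero remainder: (12960/5041)k^2 + (25920/5041)k − 311040/5041. Dividing through by 12960/5041 gives the monic gcd k^2 + 2k − 24.
Then lcm(f, g) = f·g / gcd(f, g); expanding and making the result monic gives the answer.

k^7 + 6k^6 − 52k^5 − 254k^4 + 855k^3 + 2600k^2 − 3492k − 5040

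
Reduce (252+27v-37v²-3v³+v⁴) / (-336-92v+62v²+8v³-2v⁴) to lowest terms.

(-3-v)/(4+2v)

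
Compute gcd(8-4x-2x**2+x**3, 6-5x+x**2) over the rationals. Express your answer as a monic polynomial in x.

-2+x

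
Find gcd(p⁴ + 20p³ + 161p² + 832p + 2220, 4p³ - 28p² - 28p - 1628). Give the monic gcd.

p² + 4p + 37

By polynomial division,
  p⁴ + 20p³ + 161p² + 832p + 2220 = ((1/4)p + 27/4)(4p³ - 28p² - 28p - 1628) + (357p² + 1428p + 13209)
  4p³ - 28p² - 28p - 1628 = ((4/357)p - 44/357)(357p² + 1428p + 13209) + (0)
Last nonzero remainder: 357p² + 1428p + 13209. Dividing through by 357 gives the monic gcd p² + 4p + 37.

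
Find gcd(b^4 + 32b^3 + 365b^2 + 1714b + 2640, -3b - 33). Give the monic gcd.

Euclidean algorithm in ℚ[b]:
  b^4 + 32b^3 + 365b^2 + 1714b + 2640 = (-(1/3)b^3 - 7b^2 - (134/3)b - 80)(-3b - 33) + (0)
Last nonzero remainder: -3b - 33. Dividing through by -3 gives the monic gcd b + 11.

b + 11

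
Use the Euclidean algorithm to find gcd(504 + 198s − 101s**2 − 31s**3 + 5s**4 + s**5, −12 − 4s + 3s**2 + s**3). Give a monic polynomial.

Euclidean algorithm in ℚ[s]:
  s**5 + 5s**4 − 31s**3 − 101s**2 + 198s + 504 = (s**2 + 2s − 33)(s**3 + 3s**2 − 4s − 12) + (18s**2 + 90s + 108)
  s**3 + 3s**2 − 4s − 12 = ((1/18)s − 1/9)(18s**2 + 90s + 108) + (0)
Last nonzero remainder: 18s**2 + 90s + 108. Dividing through by 18 gives the monic gcd s**2 + 5s + 6.

6 + 5s + s**2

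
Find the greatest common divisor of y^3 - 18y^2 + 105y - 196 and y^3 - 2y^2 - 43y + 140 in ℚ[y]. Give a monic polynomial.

y - 4

Repeated division with remainder:
  y^3 - 18y^2 + 105y - 196 = (y^3 - 2y^2 - 43y + 140) + (-16y^2 + 148y - 336)
  y^3 - 2y^2 - 43y + 140 = (-(1/16)y - 29/64)(-16y^2 + 148y - 336) + ((49/16)y - 49/4)
  -16y^2 + 148y - 336 = (-(256/49)y + 192/7)((49/16)y - 49/4) + (0)
Last nonzero remainder: (49/16)y - 49/4. Dividing through by 49/16 gives the monic gcd y - 4.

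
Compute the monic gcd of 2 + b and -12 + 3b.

1

Repeated division with remainder:
  b + 2 = (1/3)(3b - 12) + (6)
  3b - 12 = ((1/2)b - 2)(6) + (0)
The last nonzero remainder is the constant 6, so the polynomials are coprime and gcd = 1.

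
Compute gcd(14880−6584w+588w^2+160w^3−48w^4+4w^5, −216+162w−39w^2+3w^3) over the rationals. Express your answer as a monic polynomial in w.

By polynomial division,
  4w^5−48w^4+160w^3+588w^2−6584w+14880 = ((4/3)w^2+(4/3)w−4/3)(3w^3−39w^2+162w−216) + (608w^2−6080w+14592)
  3w^3−39w^2+162w−216 = ((3/608)w−9/608)(608w^2−6080w+14592) + (0)
Last nonzero remainder: 608w^2−6080w+14592. Dividing through by 608 gives the monic gcd w^2−10w+24.

24−10w+w^2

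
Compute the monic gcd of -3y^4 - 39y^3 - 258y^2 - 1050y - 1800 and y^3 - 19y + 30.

y + 5

Repeated division with remainder:
  -3y^4 - 39y^3 - 258y^2 - 1050y - 1800 = (-3y - 39)(y^3 - 19y + 30) + (-315y^2 - 1701y - 630)
  y^3 - 19y + 30 = (-(1/315)y + 3/175)(-315y^2 - 1701y - 630) + ((204/25)y + 204/5)
  -315y^2 - 1701y - 630 = (-(2625/68)y - 525/34)((204/25)y + 204/5) + (0)
Last nonzero remainder: (204/25)y + 204/5. Dividing through by 204/25 gives the monic gcd y + 5.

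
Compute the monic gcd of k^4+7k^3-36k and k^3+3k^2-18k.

k^2+6k

Euclidean algorithm in ℚ[k]:
  k^4+7k^3-36k = (k+4)(k^3+3k^2-18k) + (6k^2+36k)
  k^3+3k^2-18k = ((1/6)k-1/2)(6k^2+36k) + (0)
Last nonzero remainder: 6k^2+36k. Dividing through by 6 gives the monic gcd k^2+6k.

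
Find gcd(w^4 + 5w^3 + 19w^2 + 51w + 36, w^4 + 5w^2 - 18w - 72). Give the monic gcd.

w^2 + w + 12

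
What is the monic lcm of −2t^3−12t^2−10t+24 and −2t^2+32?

By polynomial division,
  −2t^3−12t^2−10t+24 = (t+6)(−2t^2+32) + (−42t−168)
  −2t^2+32 = ((1/21)t−4/21)(−42t−168) + (0)
Last nonzero remainder: −42t−168. Dividing through by −42 gives the monic gcd t+4.
Then lcm(f, g) = f·g / gcd(f, g); expanding and making the result monic gives the answer.

t^4+2t^3−19t^2−32t+48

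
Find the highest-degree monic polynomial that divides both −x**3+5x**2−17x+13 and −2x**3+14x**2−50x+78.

Euclidean algorithm in ℚ[x]:
  −x**3+5x**2−17x+13 = (1/2)(−2x**3+14x**2−50x+78) + (−2x**2+8x−26)
  −2x**3+14x**2−50x+78 = (x−3)(−2x**2+8x−26) + (0)
Last nonzero remainder: −2x**2+8x−26. Dividing through by −2 gives the monic gcd x**2−4x+13.

x**2−4x+13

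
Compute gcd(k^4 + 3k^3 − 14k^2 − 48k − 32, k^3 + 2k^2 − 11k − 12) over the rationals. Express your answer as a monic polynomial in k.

k^2 + 5k + 4

Euclidean algorithm in ℚ[k]:
  k^4 + 3k^3 − 14k^2 − 48k − 32 = (k + 1)(k^3 + 2k^2 − 11k − 12) + (−5k^2 − 25k − 20)
  k^3 + 2k^2 − 11k − 12 = (−(1/5)k + 3/5)(−5k^2 − 25k − 20) + (0)
Last nonzero remainder: −5k^2 − 25k − 20. Dividing through by −5 gives the monic gcd k^2 + 5k + 4.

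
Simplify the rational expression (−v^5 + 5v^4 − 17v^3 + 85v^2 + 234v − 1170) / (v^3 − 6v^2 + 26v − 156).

Apply the Euclidean algorithm:
  −v^5 + 5v^4 − 17v^3 + 85v^2 + 234v − 1170 = (−v^2 − v + 3)(v^3 − 6v^2 + 26v − 156) + (−27v^2 − 702)
  v^3 − 6v^2 + 26v − 156 = (−(1/27)v + 2/9)(−27v^2 − 702) + (0)
Last nonzero remainder: −27v^2 − 702. Dividing through by −27 gives the monic gcd v^2 + 26.
Cancel v^2 + 26 from numerator and denominator to get the reduced form.

(−v^3 + 5v^2 + 9v − 45)/(v − 6)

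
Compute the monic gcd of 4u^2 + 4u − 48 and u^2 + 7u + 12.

By polynomial division,
  4u^2 + 4u − 48 = (4)(u^2 + 7u + 12) + (−24u − 96)
  u^2 + 7u + 12 = (−(1/24)u − 1/8)(−24u − 96) + (0)
Last nonzero remainder: −24u − 96. Dividing through by −24 gives the monic gcd u + 4.

u + 4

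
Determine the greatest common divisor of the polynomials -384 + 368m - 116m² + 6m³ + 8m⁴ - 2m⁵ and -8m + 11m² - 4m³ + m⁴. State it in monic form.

Euclidean algorithm in ℚ[m]:
  -2m⁵ + 8m⁴ + 6m³ - 116m² + 368m - 384 = (-2m)(m⁴ - 4m³ + 11m² - 8m) + (28m³ - 132m² + 368m - 384)
  m⁴ - 4m³ + 11m² - 8m = ((1/28)m + 5/196)(28m³ - 132m² + 368m - 384) + ((60/49)m² - (180/49)m + 480/49)
  28m³ - 132m² + 368m - 384 = ((343/15)m - 196/5)((60/49)m² - (180/49)m + 480/49) + (0)
Last nonzero remainder: (60/49)m² - (180/49)m + 480/49. Dividing through by 60/49 gives the monic gcd m² - 3m + 8.

8 - 3m + m²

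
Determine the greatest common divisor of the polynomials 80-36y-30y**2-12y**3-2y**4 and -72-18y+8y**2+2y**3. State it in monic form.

Euclidean algorithm in ℚ[y]:
  -2y**4-12y**3-30y**2-36y+80 = (-y-2)(2y**3+8y**2-18y-72) + (-32y**2-144y-64)
  2y**3+8y**2-18y-72 = (-(1/16)y+1/32)(-32y**2-144y-64) + (-(35/2)y-70)
  -32y**2-144y-64 = ((64/35)y+32/35)(-(35/2)y-70) + (0)
Last nonzero remainder: -(35/2)y-70. Dividing through by -35/2 gives the monic gcd y+4.

4+y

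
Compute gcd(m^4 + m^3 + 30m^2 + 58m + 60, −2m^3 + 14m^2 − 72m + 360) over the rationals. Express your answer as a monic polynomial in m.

m^2 − m + 30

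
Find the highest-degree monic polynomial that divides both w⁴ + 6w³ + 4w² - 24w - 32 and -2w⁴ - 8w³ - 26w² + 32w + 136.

By polynomial division,
  w⁴ + 6w³ + 4w² - 24w - 32 = (-1/2)(-2w⁴ - 8w³ - 26w² + 32w + 136) + (2w³ - 9w² - 8w + 36)
  -2w⁴ - 8w³ - 26w² + 32w + 136 = (-w - 17/2)(2w³ - 9w² - 8w + 36) + (-(221/2)w² + 442)
  2w³ - 9w² - 8w + 36 = (-(4/221)w + 18/221)(-(221/2)w² + 442) + (0)
Last nonzero remainder: -(221/2)w² + 442. Dividing through by -221/2 gives the monic gcd w² - 4.

w² - 4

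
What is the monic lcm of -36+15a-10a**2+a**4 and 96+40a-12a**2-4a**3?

Apply the Euclidean algorithm:
  a**4-10a**2+15a-36 = (-(1/4)a+3/4)(-4a**3-12a**2+40a+96) + (9a**2+9a-108)
  -4a**3-12a**2+40a+96 = (-(4/9)a-8/9)(9a**2+9a-108) + (0)
Last nonzero remainder: 9a**2+9a-108. Dividing through by 9 gives the monic gcd a**2+a-12.
Then lcm(f, g) = f·g / gcd(f, g); expanding and making the result monic gives the answer.

-72-6a-5a**2-10a**3+2a**4+a**5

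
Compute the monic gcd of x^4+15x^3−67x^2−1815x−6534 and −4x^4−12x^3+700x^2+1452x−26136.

Apply the Euclidean algorithm:
  x^4+15x^3−67x^2−1815x−6534 = (−1/4)(−4x^4−12x^3+700x^2+1452x−26136) + (12x^3+108x^2−1452x−13068)
  −4x^4−12x^3+700x^2+1452x−26136 = (−(1/3)x+2)(12x^3+108x^2−1452x−13068) + (0)
Last nonzero remainder: 12x^3+108x^2−1452x−13068. Dividing through by 12 gives the monic gcd x^3+9x^2−121x−1089.

x^3+9x^2−121x−1089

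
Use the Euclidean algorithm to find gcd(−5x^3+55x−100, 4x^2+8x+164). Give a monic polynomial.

Euclidean algorithm in ℚ[x]:
  −5x^3+55x−100 = (−(5/4)x+5/2)(4x^2+8x+164) + (240x−510)
  4x^2+8x+164 = ((1/60)x+11/160)(240x−510) + (3185/16)
  240x−510 = ((768/637)x−1632/637)(3185/16) + (0)
The last nonzero remainder is the constant 3185/16, so the polynomials are coprime and gcd = 1.

1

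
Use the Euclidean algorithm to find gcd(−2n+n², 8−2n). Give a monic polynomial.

1

Repeated division with remainder:
  n²−2n = (−(1/2)n−1)(−2n+8) + (8)
  −2n+8 = (−(1/4)n+1)(8) + (0)
The last nonzero remainder is the constant 8, so the polynomials are coprime and gcd = 1.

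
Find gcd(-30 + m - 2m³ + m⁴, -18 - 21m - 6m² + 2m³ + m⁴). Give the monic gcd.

Euclidean algorithm in ℚ[m]:
  m⁴ - 2m³ + m - 30 = (m⁴ + 2m³ - 6m² - 21m - 18) + (-4m³ + 6m² + 22m - 12)
  m⁴ + 2m³ - 6m² - 21m - 18 = (-(1/4)m - 7/8)(-4m³ + 6m² + 22m - 12) + ((19/4)m² - (19/4)m - 57/2)
  -4m³ + 6m² + 22m - 12 = (-(16/19)m + 8/19)((19/4)m² - (19/4)m - 57/2) + (0)
Last nonzero remainder: (19/4)m² - (19/4)m - 57/2. Dividing through by 19/4 gives the monic gcd m² - m - 6.

-6 - m + m²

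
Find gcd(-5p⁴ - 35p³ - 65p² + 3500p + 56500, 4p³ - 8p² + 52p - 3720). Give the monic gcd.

p - 10

By polynomial division,
  -5p⁴ - 35p³ - 65p² + 3500p + 56500 = (-(5/4)p - 45/4)(4p³ - 8p² + 52p - 3720) + (-90p² - 565p + 14650)
  4p³ - 8p² + 52p - 3720 = (-(2/45)p + 149/405)(-90p² - 565p + 14650) + ((73789/81)p - 737890/81)
  -90p² - 565p + 14650 = (-(7290/73789)p - 118665/73789)((73789/81)p - 737890/81) + (0)
Last nonzero remainder: (73789/81)p - 737890/81. Dividing through by 73789/81 gives the monic gcd p - 10.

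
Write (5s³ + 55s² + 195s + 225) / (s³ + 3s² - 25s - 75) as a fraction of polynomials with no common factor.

Repeated division with remainder:
  5s³ + 55s² + 195s + 225 = (5)(s³ + 3s² - 25s - 75) + (40s² + 320s + 600)
  s³ + 3s² - 25s - 75 = ((1/40)s - 1/8)(40s² + 320s + 600) + (0)
Last nonzero remainder: 40s² + 320s + 600. Dividing through by 40 gives the monic gcd s² + 8s + 15.
Cancel s² + 8s + 15 from numerator and denominator to get the reduced form.

(5s + 15)/(s - 5)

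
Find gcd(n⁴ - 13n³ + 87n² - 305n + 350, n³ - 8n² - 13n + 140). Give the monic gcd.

n - 5

Euclidean algorithm in ℚ[n]:
  n⁴ - 13n³ + 87n² - 305n + 350 = (n - 5)(n³ - 8n² - 13n + 140) + (60n² - 510n + 1050)
  n³ - 8n² - 13n + 140 = ((1/60)n + 1/120)(60n² - 510n + 1050) + (-(105/4)n + 525/4)
  60n² - 510n + 1050 = (-(16/7)n + 8)(-(105/4)n + 525/4) + (0)
Last nonzero remainder: -(105/4)n + 525/4. Dividing through by -105/4 gives the monic gcd n - 5.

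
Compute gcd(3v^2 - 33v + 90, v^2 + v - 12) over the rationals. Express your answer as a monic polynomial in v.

1

Apply the Euclidean algorithm:
  3v^2 - 33v + 90 = (3)(v^2 + v - 12) + (-36v + 126)
  v^2 + v - 12 = (-(1/36)v - 1/8)(-36v + 126) + (15/4)
  -36v + 126 = (-(48/5)v + 168/5)(15/4) + (0)
The last nonzero remainder is the constant 15/4, so the polynomials are coprime and gcd = 1.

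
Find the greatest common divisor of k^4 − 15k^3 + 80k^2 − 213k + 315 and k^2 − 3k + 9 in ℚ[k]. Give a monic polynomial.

Repeated division with remainder:
  k^4 − 15k^3 + 80k^2 − 213k + 315 = (k^2 − 12k + 35)(k^2 − 3k + 9) + (0)
The last nonzero remainder k^2 − 3k + 9 is already monic.

k^2 − 3k + 9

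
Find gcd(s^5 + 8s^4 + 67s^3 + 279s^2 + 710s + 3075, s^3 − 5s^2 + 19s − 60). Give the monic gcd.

Repeated division with remainder:
  s^5 + 8s^4 + 67s^3 + 279s^2 + 710s + 3075 = (s^2 + 13s + 113)(s^3 − 5s^2 + 19s − 60) + (657s^2 − 657s + 9855)
  s^3 − 5s^2 + 19s − 60 = ((1/657)s − 4/657)(657s^2 − 657s + 9855) + (0)
Last nonzero remainder: 657s^2 − 657s + 9855. Dividing through by 657 gives the monic gcd s^2 − s + 15.

s^2 − s + 15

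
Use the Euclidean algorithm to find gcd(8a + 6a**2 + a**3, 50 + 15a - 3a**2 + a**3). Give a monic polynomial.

2 + a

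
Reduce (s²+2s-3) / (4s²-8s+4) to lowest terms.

(s+3)/(4s-4)

By polynomial division,
  s²+2s-3 = (1/4)(4s²-8s+4) + (4s-4)
  4s²-8s+4 = (s-1)(4s-4) + (0)
Last nonzero remainder: 4s-4. Dividing through by 4 gives the monic gcd s-1.
Cancel s-1 from numerator and denominator to get the reduced form.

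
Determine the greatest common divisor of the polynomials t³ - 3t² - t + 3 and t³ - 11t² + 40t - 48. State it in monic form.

t - 3

Repeated division with remainder:
  t³ - 3t² - t + 3 = (t³ - 11t² + 40t - 48) + (8t² - 41t + 51)
  t³ - 11t² + 40t - 48 = ((1/8)t - 47/64)(8t² - 41t + 51) + ((225/64)t - 675/64)
  8t² - 41t + 51 = ((512/225)t - 1088/225)((225/64)t - 675/64) + (0)
Last nonzero remainder: (225/64)t - 675/64. Dividing through by 225/64 gives the monic gcd t - 3.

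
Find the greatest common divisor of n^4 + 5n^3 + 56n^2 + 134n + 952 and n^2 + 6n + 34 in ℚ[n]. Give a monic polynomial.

n^2 + 6n + 34

Apply the Euclidean algorithm:
  n^4 + 5n^3 + 56n^2 + 134n + 952 = (n^2 − n + 28)(n^2 + 6n + 34) + (0)
The last nonzero remainder n^2 + 6n + 34 is already monic.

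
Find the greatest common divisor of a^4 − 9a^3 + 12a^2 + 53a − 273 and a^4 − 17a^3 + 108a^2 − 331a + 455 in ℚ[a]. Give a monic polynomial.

Apply the Euclidean algorithm:
  a^4 − 9a^3 + 12a^2 + 53a − 273 = (a^4 − 17a^3 + 108a^2 − 331a + 455) + (8a^3 − 96a^2 + 384a − 728)
  a^4 − 17a^3 + 108a^2 − 331a + 455 = ((1/8)a − 5/8)(8a^3 − 96a^2 + 384a − 728) + (0)
Last nonzero remainder: 8a^3 − 96a^2 + 384a − 728. Dividing through by 8 gives the monic gcd a^3 − 12a^2 + 48a − 91.

a^3 − 12a^2 + 48a − 91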